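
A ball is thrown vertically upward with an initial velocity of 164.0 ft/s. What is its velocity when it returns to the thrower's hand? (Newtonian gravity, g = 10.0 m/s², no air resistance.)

By conservation of energy (no air resistance), the ball returns to the throw height with the same speed as launch, but directed downward.
|v_ground| = v₀ = 164.0 ft/s
v_ground = 164.0 ft/s (downward)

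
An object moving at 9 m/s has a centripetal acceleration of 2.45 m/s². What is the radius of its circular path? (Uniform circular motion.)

r = v²/a_c = 9²/2.45 = 33.06 m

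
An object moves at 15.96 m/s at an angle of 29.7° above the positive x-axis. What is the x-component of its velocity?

vₓ = v cos(θ) = 15.96 × cos(29.7°) = 13.86 m/s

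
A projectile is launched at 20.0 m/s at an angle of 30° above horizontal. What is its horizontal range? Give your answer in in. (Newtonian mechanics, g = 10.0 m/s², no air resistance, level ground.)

R = v₀² × sin(2θ) / g = 20.0² × sin(2 × 30°) / 10.0 = 400.0 × 0.866025 / 10.0 = 34.641 m
R = 34.641 m / 0.0254 = 1364 in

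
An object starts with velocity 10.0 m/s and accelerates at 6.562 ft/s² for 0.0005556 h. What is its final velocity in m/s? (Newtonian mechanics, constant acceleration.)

a = 6.562 ft/s² × 0.3048 = 2.0001 m/s²
t = 0.0005556 h × 3600.0 = 2.00016 s
v = v₀ + a × t = 10.0 + 2.0001 × 2.00016 = 14.0 m/s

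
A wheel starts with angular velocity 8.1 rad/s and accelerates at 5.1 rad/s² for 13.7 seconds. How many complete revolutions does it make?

θ = ω₀t + ½αt² = 8.1×13.7 + ½×5.1×13.7² = 589.5795 rad
Total revolutions = θ/(2π) = 589.5795/(2π) = 93.83
Complete revolutions = ⌊93.83⌋ = 93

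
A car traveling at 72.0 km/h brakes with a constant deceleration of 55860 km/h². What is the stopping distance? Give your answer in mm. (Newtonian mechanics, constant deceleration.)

v₀ = 72.0 km/h × 0.2777777777777778 = 20.0 m/s
a = 55860 km/h² × 7.716049382716049e-05 = 4.31019 m/s²
d = v₀² / (2a) = 20.0² / (2 × 4.31019) = 400.0 / 8.62038 = 46.4017 m
d = 46.4017 m / 0.001 = 46400 mm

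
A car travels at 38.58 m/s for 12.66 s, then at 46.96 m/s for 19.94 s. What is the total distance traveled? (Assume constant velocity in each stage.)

d₁ = v₁t₁ = 38.58 × 12.66 = 488.4228 m
d₂ = v₂t₂ = 46.96 × 19.94 = 936.3824 m
d_total = 488.4228 + 936.3824 = 1424.81 m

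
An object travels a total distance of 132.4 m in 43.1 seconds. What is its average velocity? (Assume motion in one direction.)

v_avg = Δd / Δt = 132.4 / 43.1 = 3.07 m/s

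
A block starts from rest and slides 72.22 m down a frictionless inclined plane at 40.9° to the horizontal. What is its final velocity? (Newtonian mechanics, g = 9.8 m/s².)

a = g sin(θ) = 9.8 × sin(40.9°) = 6.4165 m/s²
v = √(2ad) = √(2 × 6.4165 × 72.22) = 30.44 m/s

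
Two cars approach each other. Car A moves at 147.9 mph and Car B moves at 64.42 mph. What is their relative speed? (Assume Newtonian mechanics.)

v_rel = v_A + v_B = 147.9 + 64.42 = 212.32 mph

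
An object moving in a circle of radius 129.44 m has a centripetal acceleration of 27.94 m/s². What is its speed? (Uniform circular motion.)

v = √(a_c × r) = √(27.94 × 129.44) = 60.14 m/s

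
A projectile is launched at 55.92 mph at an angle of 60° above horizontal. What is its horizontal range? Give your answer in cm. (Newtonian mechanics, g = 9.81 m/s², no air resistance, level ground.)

v₀ = 55.92 mph × 0.44704 = 24.9985 m/s
R = v₀² × sin(2θ) / g = 24.9985² × sin(2 × 60°) / 9.81 = 624.925 × 0.866025 / 9.81 = 55.1683 m
R = 55.1683 m / 0.01 = 5517 cm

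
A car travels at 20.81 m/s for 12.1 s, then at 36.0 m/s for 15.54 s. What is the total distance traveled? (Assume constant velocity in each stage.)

d₁ = v₁t₁ = 20.81 × 12.1 = 251.801 m
d₂ = v₂t₂ = 36.0 × 15.54 = 559.44 m
d_total = 251.801 + 559.44 = 811.24 m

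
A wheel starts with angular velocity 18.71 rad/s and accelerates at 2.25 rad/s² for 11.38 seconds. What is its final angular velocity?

ω = ω₀ + αt = 18.71 + 2.25 × 11.38 = 44.31 rad/s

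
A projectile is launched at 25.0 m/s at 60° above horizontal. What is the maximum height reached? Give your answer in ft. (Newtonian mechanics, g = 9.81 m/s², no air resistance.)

H = v₀² × sin²(θ) / (2g) = 25.0² × sin(60°)² / (2 × 9.81) = 625.0 × 0.75 / 19.62 = 23.8914 m
H = 23.8914 m / 0.3048 = 78.38 ft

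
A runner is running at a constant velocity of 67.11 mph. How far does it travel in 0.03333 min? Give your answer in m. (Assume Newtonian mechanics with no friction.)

v = 67.11 mph × 0.44704 = 30.0009 m/s
t = 0.03333 min × 60.0 = 1.9998 s
d = v × t = 30.0009 × 1.9998 = 60.0 m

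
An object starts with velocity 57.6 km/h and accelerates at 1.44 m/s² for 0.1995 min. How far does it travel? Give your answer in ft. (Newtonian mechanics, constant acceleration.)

v₀ = 57.6 km/h × 0.2777777777777778 = 16.0 m/s
t = 0.1995 min × 60.0 = 11.97 s
d = v₀ × t + ½ × a × t² = 16.0 × 11.97 + 0.5 × 1.44 × 11.97² = 294.682 m
d = 294.682 m / 0.3048 = 966.8 ft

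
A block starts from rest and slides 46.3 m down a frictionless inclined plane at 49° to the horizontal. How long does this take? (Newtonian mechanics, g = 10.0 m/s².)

a = g sin(θ) = 10.0 × sin(49°) = 7.5471 m/s²
t = √(2d/a) = √(2 × 46.3 / 7.5471) = 3.5 s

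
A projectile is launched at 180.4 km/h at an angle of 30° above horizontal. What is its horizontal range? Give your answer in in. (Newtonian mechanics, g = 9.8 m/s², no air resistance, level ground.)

v₀ = 180.4 km/h × 0.2777777777777778 = 50.11111 m/s
R = v₀² × sin(2θ) / g = 50.11111² × sin(2 × 30°) / 9.8 = 2511.123 × 0.8660254 / 9.8 = 221.9078 m
R = 221.9078 m / 0.0254 = 8737 in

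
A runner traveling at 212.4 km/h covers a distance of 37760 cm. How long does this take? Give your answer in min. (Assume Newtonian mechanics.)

d = 37760 cm × 0.01 = 377.6 m
v = 212.4 km/h × 0.2777777777777778 = 59.0 m/s
t = d / v = 377.6 / 59.0 = 6.4 s
t = 6.4 s / 60.0 = 0.1067 min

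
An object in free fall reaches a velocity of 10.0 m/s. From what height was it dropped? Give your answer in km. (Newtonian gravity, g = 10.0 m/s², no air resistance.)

h = v² / (2g) = 10.0² / (2 × 10.0) = 5.0 m
h = 5.0 m / 1000.0 = 0.005 km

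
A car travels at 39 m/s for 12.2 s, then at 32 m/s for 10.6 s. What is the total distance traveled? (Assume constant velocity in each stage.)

d₁ = v₁t₁ = 39 × 12.2 = 475.8 m
d₂ = v₂t₂ = 32 × 10.6 = 339.2 m
d_total = 475.8 + 339.2 = 815.0 m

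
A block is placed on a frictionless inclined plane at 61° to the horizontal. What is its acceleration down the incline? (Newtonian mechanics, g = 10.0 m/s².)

a = g sin(θ) = 10.0 × sin(61°) = 10.0 × 0.8746 = 8.75 m/s²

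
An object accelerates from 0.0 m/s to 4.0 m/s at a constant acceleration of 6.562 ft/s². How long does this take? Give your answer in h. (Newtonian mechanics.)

a = 6.562 ft/s² × 0.3048 = 2.0001 m/s²
t = (v - v₀) / a = (4.0 - 0.0) / 2.0001 = 1.9999 s
t = 1.9999 s / 3600.0 = 0.0005555 h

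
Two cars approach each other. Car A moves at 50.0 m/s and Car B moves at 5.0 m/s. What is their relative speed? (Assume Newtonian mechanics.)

v_rel = v_A + v_B = 50.0 + 5.0 = 55.0 m/s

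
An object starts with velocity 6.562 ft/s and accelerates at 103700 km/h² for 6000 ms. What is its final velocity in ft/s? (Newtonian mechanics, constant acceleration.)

v₀ = 6.562 ft/s × 0.3048 = 2.0001 m/s
a = 103700 km/h² × 7.716049382716049e-05 = 8.00154 m/s²
t = 6000 ms × 0.001 = 6.0 s
v = v₀ + a × t = 2.0001 + 8.00154 × 6.0 = 50.0093 m/s
v = 50.0093 m/s / 0.3048 = 164.1 ft/s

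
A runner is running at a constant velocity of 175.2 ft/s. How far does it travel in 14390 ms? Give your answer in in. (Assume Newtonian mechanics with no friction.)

v = 175.2 ft/s × 0.3048 = 53.401 m/s
t = 14390 ms × 0.001 = 14.39 s
d = v × t = 53.401 × 14.39 = 768.44 m
d = 768.44 m / 0.0254 = 30250 in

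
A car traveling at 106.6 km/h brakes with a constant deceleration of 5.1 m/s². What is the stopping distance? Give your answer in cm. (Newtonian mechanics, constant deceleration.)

v₀ = 106.6 km/h × 0.2777777777777778 = 29.6111 m/s
d = v₀² / (2a) = 29.6111² / (2 × 5.1) = 876.817 / 10.2 = 85.9625 m
d = 85.9625 m / 0.01 = 8596 cm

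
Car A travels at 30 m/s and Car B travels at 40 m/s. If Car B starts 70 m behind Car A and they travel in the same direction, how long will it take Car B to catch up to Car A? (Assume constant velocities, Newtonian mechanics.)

Relative speed: v_rel = 40 - 30 = 10 m/s
Time to catch: t = d₀/v_rel = 70/10 = 7.0 s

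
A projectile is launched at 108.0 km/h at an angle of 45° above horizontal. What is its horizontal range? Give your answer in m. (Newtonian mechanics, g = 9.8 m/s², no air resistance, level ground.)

v₀ = 108.0 km/h × 0.2777777777777778 = 30.0 m/s
R = v₀² × sin(2θ) / g = 30.0² × sin(2 × 45°) / 9.8 = 900.0 × 1.0 / 9.8 = 91.84 m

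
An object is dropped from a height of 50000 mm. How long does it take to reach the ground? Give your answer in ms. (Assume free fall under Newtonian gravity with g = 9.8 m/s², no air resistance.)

h = 50000 mm × 0.001 = 50.0 m
t = √(2h/g) = √(2 × 50.0 / 9.8) = 3.19438 s
t = 3.19438 s / 0.001 = 3194 ms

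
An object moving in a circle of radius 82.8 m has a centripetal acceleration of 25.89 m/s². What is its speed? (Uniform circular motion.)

v = √(a_c × r) = √(25.89 × 82.8) = 46.3 m/s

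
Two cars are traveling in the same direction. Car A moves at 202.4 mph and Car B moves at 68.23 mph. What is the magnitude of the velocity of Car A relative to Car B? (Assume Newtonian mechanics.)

v_rel = |v_A - v_B| = |202.4 - 68.23| = 134.17 mph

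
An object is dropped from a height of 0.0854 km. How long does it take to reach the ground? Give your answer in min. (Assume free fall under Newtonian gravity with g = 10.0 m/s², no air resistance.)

h = 0.0854 km × 1000.0 = 85.4 m
t = √(2h/g) = √(2 × 85.4 / 10.0) = 4.1328 s
t = 4.1328 s / 60.0 = 0.06888 min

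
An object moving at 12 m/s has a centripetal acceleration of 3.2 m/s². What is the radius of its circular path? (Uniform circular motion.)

r = v²/a_c = 12²/3.2 = 45.0 m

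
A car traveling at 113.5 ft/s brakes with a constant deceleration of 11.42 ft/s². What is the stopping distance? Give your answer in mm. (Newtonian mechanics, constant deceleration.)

v₀ = 113.5 ft/s × 0.3048 = 34.5948 m/s
a = 11.42 ft/s² × 0.3048 = 3.48082 m/s²
d = v₀² / (2a) = 34.5948² / (2 × 3.48082) = 1196.8 / 6.96164 = 171.914 m
d = 171.914 m / 0.001 = 171900 mm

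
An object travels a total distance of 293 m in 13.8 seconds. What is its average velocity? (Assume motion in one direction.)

v_avg = Δd / Δt = 293 / 13.8 = 21.23 m/s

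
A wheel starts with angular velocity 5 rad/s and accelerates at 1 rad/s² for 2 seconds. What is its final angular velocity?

ω = ω₀ + αt = 5 + 1 × 2 = 7 rad/s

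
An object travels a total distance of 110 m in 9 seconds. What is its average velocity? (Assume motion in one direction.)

v_avg = Δd / Δt = 110 / 9 = 12.22 m/s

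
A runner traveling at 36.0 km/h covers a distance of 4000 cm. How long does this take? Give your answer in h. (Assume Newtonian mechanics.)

d = 4000 cm × 0.01 = 40.0 m
v = 36.0 km/h × 0.2777777777777778 = 10.0 m/s
t = d / v = 40.0 / 10.0 = 4.0 s
t = 4.0 s / 3600.0 = 0.001111 h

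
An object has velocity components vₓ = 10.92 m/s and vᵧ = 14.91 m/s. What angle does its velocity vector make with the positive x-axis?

θ = arctan(vᵧ/vₓ) = arctan(14.91/10.92) = 53.78°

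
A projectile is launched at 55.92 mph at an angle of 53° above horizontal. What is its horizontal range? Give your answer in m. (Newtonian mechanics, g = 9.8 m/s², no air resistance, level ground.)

v₀ = 55.92 mph × 0.44704 = 24.9985 m/s
R = v₀² × sin(2θ) / g = 24.9985² × sin(2 × 53°) / 9.8 = 624.925 × 0.961262 / 9.8 = 61.3 m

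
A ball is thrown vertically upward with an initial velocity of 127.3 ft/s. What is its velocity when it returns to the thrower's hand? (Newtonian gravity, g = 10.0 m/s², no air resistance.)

By conservation of energy (no air resistance), the ball returns to the throw height with the same speed as launch, but directed downward.
|v_ground| = v₀ = 127.3 ft/s
v_ground = 127.3 ft/s (downward)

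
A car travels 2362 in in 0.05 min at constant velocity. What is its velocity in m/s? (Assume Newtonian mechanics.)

d = 2362 in × 0.0254 = 59.9948 m
t = 0.05 min × 60.0 = 3.0 s
v = d / t = 59.9948 / 3.0 = 20.0 m/s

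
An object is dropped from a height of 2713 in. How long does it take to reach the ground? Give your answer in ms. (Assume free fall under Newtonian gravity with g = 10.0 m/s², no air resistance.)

h = 2713 in × 0.0254 = 68.9102 m
t = √(2h/g) = √(2 × 68.9102 / 10.0) = 3.71242 s
t = 3.71242 s / 0.001 = 3712 ms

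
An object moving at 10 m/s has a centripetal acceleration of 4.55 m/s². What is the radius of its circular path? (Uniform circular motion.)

r = v²/a_c = 10²/4.55 = 21.98 m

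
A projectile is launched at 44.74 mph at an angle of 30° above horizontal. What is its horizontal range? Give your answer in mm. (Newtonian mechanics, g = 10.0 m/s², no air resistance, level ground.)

v₀ = 44.74 mph × 0.44704 = 20.0006 m/s
R = v₀² × sin(2θ) / g = 20.0006² × sin(2 × 30°) / 10.0 = 400.024 × 0.866025 / 10.0 = 34.6431 m
R = 34.6431 m / 0.001 = 34640 mm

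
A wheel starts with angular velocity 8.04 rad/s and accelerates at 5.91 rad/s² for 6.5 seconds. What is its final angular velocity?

ω = ω₀ + αt = 8.04 + 5.91 × 6.5 = 46.45 rad/s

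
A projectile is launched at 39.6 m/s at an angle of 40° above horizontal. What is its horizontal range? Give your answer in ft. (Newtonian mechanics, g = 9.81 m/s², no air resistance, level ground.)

R = v₀² × sin(2θ) / g = 39.6² × sin(2 × 40°) / 9.81 = 1568.16 × 0.984808 / 9.81 = 157.425 m
R = 157.425 m / 0.3048 = 516.5 ft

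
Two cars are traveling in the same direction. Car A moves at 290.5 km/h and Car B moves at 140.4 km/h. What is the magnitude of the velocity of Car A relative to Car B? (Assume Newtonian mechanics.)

v_rel = |v_A - v_B| = |290.5 - 140.4| = 150.1 km/h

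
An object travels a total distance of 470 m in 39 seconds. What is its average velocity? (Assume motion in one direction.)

v_avg = Δd / Δt = 470 / 39 = 12.05 m/s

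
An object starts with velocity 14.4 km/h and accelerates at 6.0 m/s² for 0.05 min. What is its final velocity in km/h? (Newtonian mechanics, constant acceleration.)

v₀ = 14.4 km/h × 0.2777777777777778 = 4.0 m/s
t = 0.05 min × 60.0 = 3.0 s
v = v₀ + a × t = 4.0 + 6.0 × 3.0 = 22.0 m/s
v = 22.0 m/s / 0.2777777777777778 = 79.2 km/h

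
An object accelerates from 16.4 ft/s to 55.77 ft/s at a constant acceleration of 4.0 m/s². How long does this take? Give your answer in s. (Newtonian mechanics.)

v₀ = 16.4 ft/s × 0.3048 = 4.99872 m/s
v = 55.77 ft/s × 0.3048 = 16.9987 m/s
t = (v - v₀) / a = (16.9987 - 4.99872) / 4.0 = 3.0 s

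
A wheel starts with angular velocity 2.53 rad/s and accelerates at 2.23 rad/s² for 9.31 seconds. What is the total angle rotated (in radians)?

θ = ω₀t + ½αt² = 2.53×9.31 + ½×2.23×9.31² = 120.2 rad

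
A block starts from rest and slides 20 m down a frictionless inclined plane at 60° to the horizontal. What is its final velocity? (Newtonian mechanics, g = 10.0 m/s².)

a = g sin(θ) = 10.0 × sin(60°) = 8.6603 m/s²
v = √(2ad) = √(2 × 8.6603 × 20) = 18.61 m/s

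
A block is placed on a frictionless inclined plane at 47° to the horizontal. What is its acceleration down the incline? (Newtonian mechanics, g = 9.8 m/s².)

a = g sin(θ) = 9.8 × sin(47°) = 9.8 × 0.7314 = 7.17 m/s²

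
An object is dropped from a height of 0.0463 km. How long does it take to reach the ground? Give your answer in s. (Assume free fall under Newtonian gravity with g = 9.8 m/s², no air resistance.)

h = 0.0463 km × 1000.0 = 46.3 m
t = √(2h/g) = √(2 × 46.3 / 9.8) = 3.074 s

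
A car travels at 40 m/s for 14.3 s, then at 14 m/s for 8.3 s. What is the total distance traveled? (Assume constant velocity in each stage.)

d₁ = v₁t₁ = 40 × 14.3 = 572.0 m
d₂ = v₂t₂ = 14 × 8.3 = 116.2 m
d_total = 572.0 + 116.2 = 688.2 m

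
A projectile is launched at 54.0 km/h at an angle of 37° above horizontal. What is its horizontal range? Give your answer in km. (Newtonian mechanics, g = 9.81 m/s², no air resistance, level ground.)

v₀ = 54.0 km/h × 0.2777777777777778 = 15.0 m/s
R = v₀² × sin(2θ) / g = 15.0² × sin(2 × 37°) / 9.81 = 225.0 × 0.961262 / 9.81 = 22.0473 m
R = 22.0473 m / 1000.0 = 0.02205 km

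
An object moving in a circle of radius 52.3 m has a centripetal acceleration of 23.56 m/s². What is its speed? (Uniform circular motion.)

v = √(a_c × r) = √(23.56 × 52.3) = 35.1 m/s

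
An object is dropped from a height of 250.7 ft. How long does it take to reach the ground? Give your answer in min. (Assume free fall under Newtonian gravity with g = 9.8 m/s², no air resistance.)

h = 250.7 ft × 0.3048 = 76.4134 m
t = √(2h/g) = √(2 × 76.4134 / 9.8) = 3.949 s
t = 3.949 s / 60.0 = 0.06582 min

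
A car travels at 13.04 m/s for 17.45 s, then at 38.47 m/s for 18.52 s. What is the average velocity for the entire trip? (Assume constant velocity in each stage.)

d₁ = v₁t₁ = 13.04 × 17.45 = 227.548 m
d₂ = v₂t₂ = 38.47 × 18.52 = 712.4644 m
d_total = 940.0124 m, t_total = 35.97 s
v_avg = d_total/t_total = 940.0124/35.97 = 26.13 m/s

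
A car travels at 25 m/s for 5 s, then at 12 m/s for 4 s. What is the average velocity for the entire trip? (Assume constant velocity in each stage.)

d₁ = v₁t₁ = 25 × 5 = 125 m
d₂ = v₂t₂ = 12 × 4 = 48 m
d_total = 173 m, t_total = 9 s
v_avg = d_total/t_total = 173/9 = 19.22 m/s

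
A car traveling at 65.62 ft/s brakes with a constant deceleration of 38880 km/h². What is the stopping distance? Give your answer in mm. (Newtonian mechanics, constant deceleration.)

v₀ = 65.62 ft/s × 0.3048 = 20.001 m/s
a = 38880 km/h² × 7.716049382716049e-05 = 3.0 m/s²
d = v₀² / (2a) = 20.001² / (2 × 3.0) = 400.04 / 6.0 = 66.6733 m
d = 66.6733 m / 0.001 = 66670 mm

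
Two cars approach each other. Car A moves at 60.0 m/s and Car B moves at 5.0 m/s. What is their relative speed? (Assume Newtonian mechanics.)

v_rel = v_A + v_B = 60.0 + 5.0 = 65.0 m/s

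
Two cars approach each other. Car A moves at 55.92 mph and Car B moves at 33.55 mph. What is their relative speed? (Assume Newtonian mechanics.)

v_rel = v_A + v_B = 55.92 + 33.55 = 89.47 mph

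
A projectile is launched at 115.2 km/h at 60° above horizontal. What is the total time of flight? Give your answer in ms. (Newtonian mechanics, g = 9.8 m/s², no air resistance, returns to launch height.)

v₀ = 115.2 km/h × 0.2777777777777778 = 32.0 m/s
T = 2 × v₀ × sin(θ) / g = 2 × 32.0 × sin(60°) / 9.8 = 2 × 32.0 × 0.866025 / 9.8 = 5.65567 s
T = 5.65567 s / 0.001 = 5656 ms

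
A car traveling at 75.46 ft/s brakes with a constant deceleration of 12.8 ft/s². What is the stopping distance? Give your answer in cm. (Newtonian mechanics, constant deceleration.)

v₀ = 75.46 ft/s × 0.3048 = 23.0002 m/s
a = 12.8 ft/s² × 0.3048 = 3.90144 m/s²
d = v₀² / (2a) = 23.0002² / (2 × 3.90144) = 529.009 / 7.80288 = 67.7966 m
d = 67.7966 m / 0.01 = 6780 cm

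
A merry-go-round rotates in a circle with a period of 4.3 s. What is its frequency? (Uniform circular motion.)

f = 1/T = 1/4.3 = 0.2326 Hz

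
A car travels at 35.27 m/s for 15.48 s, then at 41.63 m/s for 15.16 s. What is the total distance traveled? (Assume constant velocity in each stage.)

d₁ = v₁t₁ = 35.27 × 15.48 = 545.9796 m
d₂ = v₂t₂ = 41.63 × 15.16 = 631.1108 m
d_total = 545.9796 + 631.1108 = 1177.09 m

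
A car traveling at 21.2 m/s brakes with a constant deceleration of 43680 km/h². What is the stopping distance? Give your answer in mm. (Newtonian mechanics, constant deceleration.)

a = 43680 km/h² × 7.716049382716049e-05 = 3.37037 m/s²
d = v₀² / (2a) = 21.2² / (2 × 3.37037) = 449.44 / 6.74074 = 66.6752 m
d = 66.6752 m / 0.001 = 66680 mm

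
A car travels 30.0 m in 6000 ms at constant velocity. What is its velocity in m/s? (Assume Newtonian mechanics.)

t = 6000 ms × 0.001 = 6.0 s
v = d / t = 30.0 / 6.0 = 5.0 m/s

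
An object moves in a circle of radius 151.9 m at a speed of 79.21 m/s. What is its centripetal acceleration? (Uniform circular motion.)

a_c = v²/r = 79.21²/151.9 = 6274.2241/151.9 = 41.3 m/s²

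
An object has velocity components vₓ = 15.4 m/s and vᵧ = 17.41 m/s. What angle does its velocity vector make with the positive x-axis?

θ = arctan(vᵧ/vₓ) = arctan(17.41/15.4) = 48.51°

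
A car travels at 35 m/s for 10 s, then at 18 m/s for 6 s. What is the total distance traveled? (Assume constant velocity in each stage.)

d₁ = v₁t₁ = 35 × 10 = 350 m
d₂ = v₂t₂ = 18 × 6 = 108 m
d_total = 350 + 108 = 458 m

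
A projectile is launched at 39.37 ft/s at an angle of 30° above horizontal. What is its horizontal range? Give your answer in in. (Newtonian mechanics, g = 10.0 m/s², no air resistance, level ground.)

v₀ = 39.37 ft/s × 0.3048 = 12.0 m/s
R = v₀² × sin(2θ) / g = 12.0² × sin(2 × 30°) / 10.0 = 144.0 × 0.866025 / 10.0 = 12.4708 m
R = 12.4708 m / 0.0254 = 491.0 in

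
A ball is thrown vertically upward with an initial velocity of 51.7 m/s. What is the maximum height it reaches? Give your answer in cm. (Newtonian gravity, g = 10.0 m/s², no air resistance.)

h_max = v₀² / (2g) = 51.7² / (2 × 10.0) = 2672.89 / 20.0 = 133.644 m
h_max = 133.644 m / 0.01 = 13360 cm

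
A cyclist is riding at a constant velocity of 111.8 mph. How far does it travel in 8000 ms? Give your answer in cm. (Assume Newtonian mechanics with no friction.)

v = 111.8 mph × 0.44704 = 49.9791 m/s
t = 8000 ms × 0.001 = 8.0 s
d = v × t = 49.9791 × 8.0 = 399.833 m
d = 399.833 m / 0.01 = 39980 cm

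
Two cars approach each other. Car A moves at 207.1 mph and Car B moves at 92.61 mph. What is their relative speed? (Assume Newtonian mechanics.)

v_rel = v_A + v_B = 207.1 + 92.61 = 299.71 mph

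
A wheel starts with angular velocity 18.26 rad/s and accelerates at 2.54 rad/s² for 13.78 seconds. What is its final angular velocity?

ω = ω₀ + αt = 18.26 + 2.54 × 13.78 = 53.26 rad/s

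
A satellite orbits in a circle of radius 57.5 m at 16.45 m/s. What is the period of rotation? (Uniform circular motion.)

T = 2πr/v = 2π×57.5/16.45 = 21.96 s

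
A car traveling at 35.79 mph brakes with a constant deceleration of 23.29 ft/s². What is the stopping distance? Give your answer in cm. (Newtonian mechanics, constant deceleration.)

v₀ = 35.79 mph × 0.44704 = 15.9996 m/s
a = 23.29 ft/s² × 0.3048 = 7.09879 m/s²
d = v₀² / (2a) = 15.9996² / (2 × 7.09879) = 255.987 / 14.1976 = 18.0303 m
d = 18.0303 m / 0.01 = 1803 cm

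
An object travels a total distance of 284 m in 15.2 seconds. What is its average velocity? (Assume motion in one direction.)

v_avg = Δd / Δt = 284 / 15.2 = 18.68 m/s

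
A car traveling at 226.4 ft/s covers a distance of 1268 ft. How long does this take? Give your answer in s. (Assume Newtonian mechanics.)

d = 1268 ft × 0.3048 = 386.486 m
v = 226.4 ft/s × 0.3048 = 69.0067 m/s
t = d / v = 386.486 / 69.0067 = 5.601 s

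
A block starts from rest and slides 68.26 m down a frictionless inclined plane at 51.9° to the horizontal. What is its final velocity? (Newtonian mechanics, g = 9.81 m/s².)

a = g sin(θ) = 9.81 × sin(51.9°) = 7.7198 m/s²
v = √(2ad) = √(2 × 7.7198 × 68.26) = 32.46 m/s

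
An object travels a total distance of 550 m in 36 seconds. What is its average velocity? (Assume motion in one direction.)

v_avg = Δd / Δt = 550 / 36 = 15.28 m/s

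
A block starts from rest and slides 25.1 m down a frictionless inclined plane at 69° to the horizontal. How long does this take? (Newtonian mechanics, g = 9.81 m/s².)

a = g sin(θ) = 9.81 × sin(69°) = 9.1584 m/s²
t = √(2d/a) = √(2 × 25.1 / 9.1584) = 2.34 s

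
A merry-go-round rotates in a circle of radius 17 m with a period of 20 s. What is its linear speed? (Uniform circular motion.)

v = 2πr/T = 2π×17/20 = 5.34 m/s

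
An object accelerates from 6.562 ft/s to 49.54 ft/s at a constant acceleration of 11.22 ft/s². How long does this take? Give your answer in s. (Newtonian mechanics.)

v₀ = 6.562 ft/s × 0.3048 = 2.0001 m/s
v = 49.54 ft/s × 0.3048 = 15.0998 m/s
a = 11.22 ft/s² × 0.3048 = 3.41986 m/s²
t = (v - v₀) / a = (15.0998 - 2.0001) / 3.41986 = 3.83 s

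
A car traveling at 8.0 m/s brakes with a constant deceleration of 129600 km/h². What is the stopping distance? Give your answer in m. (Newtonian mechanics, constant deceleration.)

a = 129600 km/h² × 7.716049382716049e-05 = 10.0 m/s²
d = v₀² / (2a) = 8.0² / (2 × 10.0) = 64.0 / 20.0 = 3.2 m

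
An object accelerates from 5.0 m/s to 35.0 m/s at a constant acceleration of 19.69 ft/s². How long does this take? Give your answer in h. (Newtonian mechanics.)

a = 19.69 ft/s² × 0.3048 = 6.00151 m/s²
t = (v - v₀) / a = (35.0 - 5.0) / 6.00151 = 4.99874 s
t = 4.99874 s / 3600.0 = 0.001389 h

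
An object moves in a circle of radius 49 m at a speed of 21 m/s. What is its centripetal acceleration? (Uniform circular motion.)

a_c = v²/r = 21²/49 = 441/49 = 9.0 m/s²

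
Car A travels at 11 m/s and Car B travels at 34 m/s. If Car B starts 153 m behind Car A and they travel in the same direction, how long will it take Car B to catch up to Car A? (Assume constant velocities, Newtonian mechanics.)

Relative speed: v_rel = 34 - 11 = 23 m/s
Time to catch: t = d₀/v_rel = 153/23 = 6.65 s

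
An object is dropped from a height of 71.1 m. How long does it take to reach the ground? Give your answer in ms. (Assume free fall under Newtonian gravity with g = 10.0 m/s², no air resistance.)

t = √(2h/g) = √(2 × 71.1 / 10.0) = 3.77094 s
t = 3.77094 s / 0.001 = 3771 ms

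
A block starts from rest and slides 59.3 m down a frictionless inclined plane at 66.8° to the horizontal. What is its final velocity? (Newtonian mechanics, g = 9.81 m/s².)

a = g sin(θ) = 9.81 × sin(66.8°) = 9.0167 m/s²
v = √(2ad) = √(2 × 9.0167 × 59.3) = 32.7 m/s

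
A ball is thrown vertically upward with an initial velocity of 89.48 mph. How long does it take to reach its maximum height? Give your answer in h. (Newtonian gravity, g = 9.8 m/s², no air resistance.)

v₀ = 89.48 mph × 0.44704 = 40.0011 m/s
t_up = v₀ / g = 40.0011 / 9.8 = 4.08174 s
t_up = 4.08174 s / 3600.0 = 0.001134 h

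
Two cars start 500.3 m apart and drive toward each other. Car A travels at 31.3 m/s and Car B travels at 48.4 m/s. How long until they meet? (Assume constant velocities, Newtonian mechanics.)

Combined speed: v_combined = 31.3 + 48.4 = 79.7 m/s
Time to meet: t = d/v_combined = 500.3/79.7 = 6.28 s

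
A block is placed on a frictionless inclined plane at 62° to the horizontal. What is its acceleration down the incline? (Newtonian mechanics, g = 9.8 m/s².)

a = g sin(θ) = 9.8 × sin(62°) = 9.8 × 0.8829 = 8.65 m/s²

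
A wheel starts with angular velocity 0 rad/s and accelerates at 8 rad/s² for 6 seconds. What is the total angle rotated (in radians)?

θ = ω₀t + ½αt² = 0×6 + ½×8×6² = 144.0 rad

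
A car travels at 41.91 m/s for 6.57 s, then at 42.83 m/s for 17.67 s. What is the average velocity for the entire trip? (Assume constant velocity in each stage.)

d₁ = v₁t₁ = 41.91 × 6.57 = 275.3487 m
d₂ = v₂t₂ = 42.83 × 17.67 = 756.8061 m
d_total = 1032.1548 m, t_total = 24.24 s
v_avg = d_total/t_total = 1032.1548/24.24 = 42.58 m/s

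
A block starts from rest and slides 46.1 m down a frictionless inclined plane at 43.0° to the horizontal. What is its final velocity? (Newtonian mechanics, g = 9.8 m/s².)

a = g sin(θ) = 9.8 × sin(43.0°) = 6.6836 m/s²
v = √(2ad) = √(2 × 6.6836 × 46.1) = 24.82 m/s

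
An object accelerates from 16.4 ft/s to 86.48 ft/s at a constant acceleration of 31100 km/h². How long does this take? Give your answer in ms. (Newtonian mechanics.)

v₀ = 16.4 ft/s × 0.3048 = 4.99872 m/s
v = 86.48 ft/s × 0.3048 = 26.3591 m/s
a = 31100 km/h² × 7.716049382716049e-05 = 2.39969 m/s²
t = (v - v₀) / a = (26.3591 - 4.99872) / 2.39969 = 8.90131 s
t = 8.90131 s / 0.001 = 8901 ms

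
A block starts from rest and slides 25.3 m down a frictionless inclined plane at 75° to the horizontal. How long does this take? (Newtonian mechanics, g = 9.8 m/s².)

a = g sin(θ) = 9.8 × sin(75°) = 9.4661 m/s²
t = √(2d/a) = √(2 × 25.3 / 9.4661) = 2.31 s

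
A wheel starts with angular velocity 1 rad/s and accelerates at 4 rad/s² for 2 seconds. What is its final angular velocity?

ω = ω₀ + αt = 1 + 4 × 2 = 9 rad/s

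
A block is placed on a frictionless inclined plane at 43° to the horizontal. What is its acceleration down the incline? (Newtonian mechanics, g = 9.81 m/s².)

a = g sin(θ) = 9.81 × sin(43°) = 9.81 × 0.682 = 6.69 m/s²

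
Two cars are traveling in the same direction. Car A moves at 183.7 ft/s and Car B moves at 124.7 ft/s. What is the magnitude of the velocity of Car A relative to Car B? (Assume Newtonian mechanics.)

v_rel = |v_A - v_B| = |183.7 - 124.7| = 59.0 ft/s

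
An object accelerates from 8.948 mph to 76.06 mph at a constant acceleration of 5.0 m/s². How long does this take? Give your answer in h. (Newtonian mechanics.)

v₀ = 8.948 mph × 0.44704 = 4.00011 m/s
v = 76.06 mph × 0.44704 = 34.0019 m/s
t = (v - v₀) / a = (34.0019 - 4.00011) / 5.0 = 6.00036 s
t = 6.00036 s / 3600.0 = 0.001667 h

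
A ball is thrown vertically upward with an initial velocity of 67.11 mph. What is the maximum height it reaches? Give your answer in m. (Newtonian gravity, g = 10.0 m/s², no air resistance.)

v₀ = 67.11 mph × 0.44704 = 30.0009 m/s
h_max = v₀² / (2g) = 30.0009² / (2 × 10.0) = 900.054 / 20.0 = 45.0 m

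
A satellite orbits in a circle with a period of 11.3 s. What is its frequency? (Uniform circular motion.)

f = 1/T = 1/11.3 = 0.0885 Hz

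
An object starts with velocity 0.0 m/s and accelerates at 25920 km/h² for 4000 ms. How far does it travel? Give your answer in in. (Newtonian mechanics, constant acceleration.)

a = 25920 km/h² × 7.716049382716049e-05 = 2.0 m/s²
t = 4000 ms × 0.001 = 4.0 s
d = v₀ × t + ½ × a × t² = 0.0 × 4.0 + 0.5 × 2.0 × 4.0² = 16.0 m
d = 16.0 m / 0.0254 = 629.9 in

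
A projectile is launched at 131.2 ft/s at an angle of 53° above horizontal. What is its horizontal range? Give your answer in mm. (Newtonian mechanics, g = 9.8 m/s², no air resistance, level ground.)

v₀ = 131.2 ft/s × 0.3048 = 39.9898 m/s
R = v₀² × sin(2θ) / g = 39.9898² × sin(2 × 53°) / 9.8 = 1599.18 × 0.961262 / 9.8 = 156.86 m
R = 156.86 m / 0.001 = 156900 mm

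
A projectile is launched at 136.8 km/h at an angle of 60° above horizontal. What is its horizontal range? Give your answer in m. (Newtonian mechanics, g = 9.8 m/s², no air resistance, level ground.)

v₀ = 136.8 km/h × 0.2777777777777778 = 38.0 m/s
R = v₀² × sin(2θ) / g = 38.0² × sin(2 × 60°) / 9.8 = 1444.0 × 0.866025 / 9.8 = 127.6 m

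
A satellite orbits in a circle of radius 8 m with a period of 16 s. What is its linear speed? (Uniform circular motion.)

v = 2πr/T = 2π×8/16 = 3.14 m/s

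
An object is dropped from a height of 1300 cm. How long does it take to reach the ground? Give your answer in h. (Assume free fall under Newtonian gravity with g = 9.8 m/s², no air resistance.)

h = 1300 cm × 0.01 = 13.0 m
t = √(2h/g) = √(2 × 13.0 / 9.8) = 1.628822 s
t = 1.628822 s / 3600.0 = 0.0004525 h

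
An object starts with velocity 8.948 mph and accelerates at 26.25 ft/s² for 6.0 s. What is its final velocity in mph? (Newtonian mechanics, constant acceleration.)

v₀ = 8.948 mph × 0.44704 = 4.00011 m/s
a = 26.25 ft/s² × 0.3048 = 8.001 m/s²
v = v₀ + a × t = 4.00011 + 8.001 × 6.0 = 52.0061 m/s
v = 52.0061 m/s / 0.44704 = 116.3 mph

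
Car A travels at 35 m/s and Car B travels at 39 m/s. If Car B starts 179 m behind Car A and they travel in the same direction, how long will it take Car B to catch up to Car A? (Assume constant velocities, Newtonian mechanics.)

Relative speed: v_rel = 39 - 35 = 4 m/s
Time to catch: t = d₀/v_rel = 179/4 = 44.75 s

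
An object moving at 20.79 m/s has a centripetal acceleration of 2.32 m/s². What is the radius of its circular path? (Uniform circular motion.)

r = v²/a_c = 20.79²/2.32 = 186.3 m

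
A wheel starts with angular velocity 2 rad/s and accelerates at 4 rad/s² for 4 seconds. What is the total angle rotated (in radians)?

θ = ω₀t + ½αt² = 2×4 + ½×4×4² = 40.0 rad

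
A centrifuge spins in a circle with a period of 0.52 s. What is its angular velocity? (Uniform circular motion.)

ω = 2π/T = 2π/0.52 = 12.083 rad/s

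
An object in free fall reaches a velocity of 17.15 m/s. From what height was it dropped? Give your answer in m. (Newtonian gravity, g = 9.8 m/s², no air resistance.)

h = v² / (2g) = 17.15² / (2 × 9.8) = 15.01 m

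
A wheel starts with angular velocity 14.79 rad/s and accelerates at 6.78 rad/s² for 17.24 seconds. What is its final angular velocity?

ω = ω₀ + αt = 14.79 + 6.78 × 17.24 = 131.68 rad/s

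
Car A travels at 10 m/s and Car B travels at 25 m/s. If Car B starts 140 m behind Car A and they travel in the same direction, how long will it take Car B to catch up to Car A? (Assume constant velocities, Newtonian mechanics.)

Relative speed: v_rel = 25 - 10 = 15 m/s
Time to catch: t = d₀/v_rel = 140/15 = 9.33 s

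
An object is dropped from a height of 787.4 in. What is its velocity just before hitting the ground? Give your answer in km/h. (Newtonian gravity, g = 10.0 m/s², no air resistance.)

h = 787.4 in × 0.0254 = 20.0 m
v = √(2gh) = √(2 × 10.0 × 20.0) = 20.0 m/s
v = 20.0 m/s / 0.2777777777777778 = 72.0 km/h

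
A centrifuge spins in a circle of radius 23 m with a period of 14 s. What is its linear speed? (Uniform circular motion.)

v = 2πr/T = 2π×23/14 = 10.32 m/s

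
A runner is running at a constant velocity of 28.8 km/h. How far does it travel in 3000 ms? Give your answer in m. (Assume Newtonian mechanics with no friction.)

v = 28.8 km/h × 0.2777777777777778 = 8.0 m/s
t = 3000 ms × 0.001 = 3.0 s
d = v × t = 8.0 × 3.0 = 24.0 m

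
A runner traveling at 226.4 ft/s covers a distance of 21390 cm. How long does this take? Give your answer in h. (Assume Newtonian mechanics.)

d = 21390 cm × 0.01 = 213.9 m
v = 226.4 ft/s × 0.3048 = 69.0067 m/s
t = d / v = 213.9 / 69.0067 = 3.0997 s
t = 3.0997 s / 3600.0 = 0.000861 h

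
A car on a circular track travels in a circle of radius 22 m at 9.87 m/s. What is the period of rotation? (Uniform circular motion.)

T = 2πr/v = 2π×22/9.87 = 14.01 s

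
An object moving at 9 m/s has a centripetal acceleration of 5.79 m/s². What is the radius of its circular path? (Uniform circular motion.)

r = v²/a_c = 9²/5.79 = 13.99 m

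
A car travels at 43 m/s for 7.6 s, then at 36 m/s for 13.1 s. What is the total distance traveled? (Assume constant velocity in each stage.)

d₁ = v₁t₁ = 43 × 7.6 = 326.8 m
d₂ = v₂t₂ = 36 × 13.1 = 471.6 m
d_total = 326.8 + 471.6 = 798.4 m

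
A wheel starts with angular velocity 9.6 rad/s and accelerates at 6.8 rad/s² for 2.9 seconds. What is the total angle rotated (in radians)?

θ = ω₀t + ½αt² = 9.6×2.9 + ½×6.8×2.9² = 56.43 rad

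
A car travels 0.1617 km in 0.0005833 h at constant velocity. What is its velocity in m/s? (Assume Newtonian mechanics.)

d = 0.1617 km × 1000.0 = 161.7 m
t = 0.0005833 h × 3600.0 = 2.09988 s
v = d / t = 161.7 / 2.09988 = 77.0 m/s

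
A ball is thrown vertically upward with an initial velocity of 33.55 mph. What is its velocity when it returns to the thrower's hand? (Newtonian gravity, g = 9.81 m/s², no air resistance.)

By conservation of energy (no air resistance), the ball returns to the throw height with the same speed as launch, but directed downward.
|v_ground| = v₀ = 33.55 mph
v_ground = 33.55 mph (downward)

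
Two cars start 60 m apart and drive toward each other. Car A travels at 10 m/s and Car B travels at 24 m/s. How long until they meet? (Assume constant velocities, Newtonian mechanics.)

Combined speed: v_combined = 10 + 24 = 34 m/s
Time to meet: t = d/v_combined = 60/34 = 1.76 s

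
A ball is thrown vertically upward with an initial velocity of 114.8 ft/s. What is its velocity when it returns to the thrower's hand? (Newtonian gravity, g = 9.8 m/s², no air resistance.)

By conservation of energy (no air resistance), the ball returns to the throw height with the same speed as launch, but directed downward.
|v_ground| = v₀ = 114.8 ft/s
v_ground = 114.8 ft/s (downward)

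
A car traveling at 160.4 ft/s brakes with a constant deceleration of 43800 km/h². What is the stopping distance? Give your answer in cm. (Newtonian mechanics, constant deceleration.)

v₀ = 160.4 ft/s × 0.3048 = 48.8899 m/s
a = 43800 km/h² × 7.716049382716049e-05 = 3.37963 m/s²
d = v₀² / (2a) = 48.8899² / (2 × 3.37963) = 2390.22 / 6.75926 = 353.622 m
d = 353.622 m / 0.01 = 35360 cm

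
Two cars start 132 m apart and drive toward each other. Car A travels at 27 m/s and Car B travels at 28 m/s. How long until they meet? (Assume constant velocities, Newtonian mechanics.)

Combined speed: v_combined = 27 + 28 = 55 m/s
Time to meet: t = d/v_combined = 132/55 = 2.4 s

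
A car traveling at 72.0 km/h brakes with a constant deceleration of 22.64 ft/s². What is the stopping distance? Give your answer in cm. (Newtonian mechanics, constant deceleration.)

v₀ = 72.0 km/h × 0.2777777777777778 = 20.0 m/s
a = 22.64 ft/s² × 0.3048 = 6.90067 m/s²
d = v₀² / (2a) = 20.0² / (2 × 6.90067) = 400.0 / 13.8013 = 28.9828 m
d = 28.9828 m / 0.01 = 2898 cm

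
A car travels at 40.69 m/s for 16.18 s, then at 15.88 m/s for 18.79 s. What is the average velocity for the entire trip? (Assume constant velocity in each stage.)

d₁ = v₁t₁ = 40.69 × 16.18 = 658.3642 m
d₂ = v₂t₂ = 15.88 × 18.79 = 298.3852 m
d_total = 956.7494 m, t_total = 34.97 s
v_avg = d_total/t_total = 956.7494/34.97 = 27.36 m/s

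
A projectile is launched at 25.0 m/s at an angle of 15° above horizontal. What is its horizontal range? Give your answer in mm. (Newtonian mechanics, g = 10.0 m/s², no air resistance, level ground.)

R = v₀² × sin(2θ) / g = 25.0² × sin(2 × 15°) / 10.0 = 625.0 × 0.5 / 10.0 = 31.25 m
R = 31.25 m / 0.001 = 31250 mm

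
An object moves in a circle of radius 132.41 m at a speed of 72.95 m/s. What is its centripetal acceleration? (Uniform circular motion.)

a_c = v²/r = 72.95²/132.41 = 5321.7025/132.41 = 40.19 m/s²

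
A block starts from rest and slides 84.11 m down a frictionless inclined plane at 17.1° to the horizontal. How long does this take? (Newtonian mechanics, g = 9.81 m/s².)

a = g sin(θ) = 9.81 × sin(17.1°) = 2.8845 m/s²
t = √(2d/a) = √(2 × 84.11 / 2.8845) = 7.64 s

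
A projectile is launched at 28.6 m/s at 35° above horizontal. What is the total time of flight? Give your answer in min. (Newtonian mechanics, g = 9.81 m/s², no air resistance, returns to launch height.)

T = 2 × v₀ × sin(θ) / g = 2 × 28.6 × sin(35°) / 9.81 = 2 × 28.6 × 0.573576 / 9.81 = 3.3444 s
T = 3.3444 s / 60.0 = 0.05574 min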